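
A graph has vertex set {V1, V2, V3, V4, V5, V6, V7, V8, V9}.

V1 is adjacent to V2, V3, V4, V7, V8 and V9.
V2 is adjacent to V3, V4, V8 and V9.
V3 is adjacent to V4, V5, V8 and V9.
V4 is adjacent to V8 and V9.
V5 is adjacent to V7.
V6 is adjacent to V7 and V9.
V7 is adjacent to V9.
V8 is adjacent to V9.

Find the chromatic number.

V1, V2, V3, V4, V8, V9 form a clique, so at least 6 colors are needed.
A valid assignment using 6 colors: V1=3, V2=5, V3=2, V4=6, V5=1, V6=3, V7=2, V8=4, V9=1. Every edge joins two different colors.

6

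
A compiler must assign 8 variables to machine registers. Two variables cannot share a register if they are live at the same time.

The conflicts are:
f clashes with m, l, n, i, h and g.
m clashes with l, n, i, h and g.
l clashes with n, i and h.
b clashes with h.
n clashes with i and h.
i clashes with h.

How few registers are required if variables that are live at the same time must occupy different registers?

6

f, m, l, n, i, h are mutually in conflict, so at least 6 registers are needed.
6 registers suffice: f=1, m=2, l=5, b=1, n=4, i=6, h=3, g=3. No two conflicting variables share a register.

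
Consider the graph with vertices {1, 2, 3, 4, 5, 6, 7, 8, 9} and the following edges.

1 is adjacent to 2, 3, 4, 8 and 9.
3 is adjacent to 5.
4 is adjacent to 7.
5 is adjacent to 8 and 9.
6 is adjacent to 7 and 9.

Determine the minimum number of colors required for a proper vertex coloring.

3

The cycle 6-9-1-4-7-6 has odd length 5, so it cannot be 2-colored; at least 3 colors are needed.
3 colors suffice: color red → {1, 5, 7}; color blue → {2, 3, 4, 8, 9}; color green → {6}. Each edge has distinct colors on its endpoints.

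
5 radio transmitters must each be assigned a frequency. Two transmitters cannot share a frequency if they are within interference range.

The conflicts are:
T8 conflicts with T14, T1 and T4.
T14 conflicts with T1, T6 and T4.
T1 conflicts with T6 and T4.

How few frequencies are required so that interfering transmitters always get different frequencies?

4

T8, T14, T1, T4 are mutually in conflict, so at least 4 frequencies are needed.
4 frequencies suffice: T8=3, T14=2, T1=1, T6=3, T4=4. Every pair that conflicts lands in different frequencies.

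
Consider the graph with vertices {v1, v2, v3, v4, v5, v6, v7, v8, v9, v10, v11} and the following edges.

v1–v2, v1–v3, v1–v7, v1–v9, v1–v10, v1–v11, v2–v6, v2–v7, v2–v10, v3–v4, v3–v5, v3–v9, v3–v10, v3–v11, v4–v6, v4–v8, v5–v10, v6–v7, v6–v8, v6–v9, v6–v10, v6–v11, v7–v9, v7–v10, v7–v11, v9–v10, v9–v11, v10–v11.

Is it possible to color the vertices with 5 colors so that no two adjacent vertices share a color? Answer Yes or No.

Yes

The chromatic number is 5. v1, v7, v9, v10, v11 form a clique, so at least 5 colors are needed.
5 colors suffice: v1=blue, v2=green, v3=purple, v4=red, v5=blue, v6=blue, v7=purple, v8=green, v9=green, v10=red, v11=yellow.
That is already a proper 5-coloring.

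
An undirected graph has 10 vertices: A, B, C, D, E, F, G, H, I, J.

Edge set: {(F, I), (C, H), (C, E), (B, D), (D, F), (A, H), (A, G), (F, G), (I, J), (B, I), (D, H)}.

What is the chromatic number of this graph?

The cycle F-D-H-A-G-F has odd length 5, so it cannot be 2-colored; at least 3 colors are needed.
3 colors suffice: color 1 → {E, G, H, I}; color 2 → {A, B, C, F, J}; color 3 → {D}. No two adjacent vertices share a color.

3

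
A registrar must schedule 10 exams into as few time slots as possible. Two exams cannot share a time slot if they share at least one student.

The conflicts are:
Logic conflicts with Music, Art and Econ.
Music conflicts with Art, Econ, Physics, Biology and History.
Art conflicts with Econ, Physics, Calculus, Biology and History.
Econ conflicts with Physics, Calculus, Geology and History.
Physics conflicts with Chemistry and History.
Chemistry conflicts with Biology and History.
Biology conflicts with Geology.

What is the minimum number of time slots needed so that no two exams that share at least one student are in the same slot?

5

Music, Art, Econ, Physics, History are mutually in conflict, so at least 5 time slots are needed.
5 time slots suffice: Logic=4, Music=3, Art=2, Econ=1, Physics=4, Chemistry=2, Calculus=3, Biology=1, Geology=2, History=5. Each listed conflict is separated.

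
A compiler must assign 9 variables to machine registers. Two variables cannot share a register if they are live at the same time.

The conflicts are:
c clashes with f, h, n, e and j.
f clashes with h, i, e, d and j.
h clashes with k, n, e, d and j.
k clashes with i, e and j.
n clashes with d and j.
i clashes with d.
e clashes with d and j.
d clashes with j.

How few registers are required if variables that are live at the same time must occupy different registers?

5

f, h, e, d, j are mutually in conflict, so at least 5 registers are needed.
5 registers suffice: c=4, f=5, h=2, k=4, n=3, i=1, e=3, d=4, j=1. No two conflicting variables share a register.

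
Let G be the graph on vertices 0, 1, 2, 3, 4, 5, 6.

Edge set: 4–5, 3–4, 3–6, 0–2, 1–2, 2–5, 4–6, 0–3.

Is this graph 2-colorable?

No

3, 4, 6 are pairwise adjacent, so at least 3 colors are needed.
So 2 colors are not enough.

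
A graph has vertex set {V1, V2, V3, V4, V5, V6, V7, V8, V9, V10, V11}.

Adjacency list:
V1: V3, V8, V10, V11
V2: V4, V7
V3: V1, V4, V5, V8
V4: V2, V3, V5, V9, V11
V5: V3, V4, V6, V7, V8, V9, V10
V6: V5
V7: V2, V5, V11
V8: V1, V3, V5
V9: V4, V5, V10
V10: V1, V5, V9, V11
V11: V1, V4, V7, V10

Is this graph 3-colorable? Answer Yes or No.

Yes

The chromatic number is 3. V3, V5, V8 are pairwise adjacent, so at least 3 colors are needed.
3 colors suffice: V1=1, V2=1, V3=3, V4=2, V5=1, V6=2, V7=2, V8=2, V9=3, V10=2, V11=3.
That is already a proper 3-coloring.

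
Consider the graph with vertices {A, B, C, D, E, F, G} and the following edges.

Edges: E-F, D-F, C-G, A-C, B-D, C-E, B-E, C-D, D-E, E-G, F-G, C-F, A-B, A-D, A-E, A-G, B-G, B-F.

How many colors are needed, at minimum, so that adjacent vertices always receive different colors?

4

A, B, E, G are pairwise adjacent (a clique of size 4), so at least 4 colors are needed.
A valid assignment using 4 colors: A=blue, B=green, C=green, D=yellow, E=red, F=blue, G=yellow. Each edge has distinct colors on its endpoints.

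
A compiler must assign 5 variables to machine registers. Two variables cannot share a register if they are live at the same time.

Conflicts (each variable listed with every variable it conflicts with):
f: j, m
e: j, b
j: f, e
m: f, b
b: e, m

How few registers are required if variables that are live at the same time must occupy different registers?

3

The cycle m-f-j-e-b-m has odd length 5, so it cannot be 2-colored; at least 3 registers are needed.
Using 3 registers: f=2, e=3, j=1, m=1, b=2. No two conflicting variables share a register.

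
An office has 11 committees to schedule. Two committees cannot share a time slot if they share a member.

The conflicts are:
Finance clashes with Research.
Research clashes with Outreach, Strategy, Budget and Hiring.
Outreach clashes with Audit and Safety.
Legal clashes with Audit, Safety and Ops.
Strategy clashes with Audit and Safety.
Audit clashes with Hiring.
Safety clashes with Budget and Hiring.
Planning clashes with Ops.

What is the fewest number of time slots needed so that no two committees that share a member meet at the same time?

2

Strategy and Audit conflict, so at least 2 time slots are needed.
Using 2 time slots: Finance=2, Research=1, Outreach=2, Legal=2, Strategy=2, Audit=1, Safety=1, Planning=2, Budget=2, Ops=1, Hiring=2. Each listed conflict is separated.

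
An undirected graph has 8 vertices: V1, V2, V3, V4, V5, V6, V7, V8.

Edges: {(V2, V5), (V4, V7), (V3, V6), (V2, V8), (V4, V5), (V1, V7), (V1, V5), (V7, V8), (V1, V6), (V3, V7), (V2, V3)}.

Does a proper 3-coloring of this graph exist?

The chromatic number is 3. The cycle V5-V2-V8-V7-V1-V5 has odd length 5, so it cannot be 2-colored; at least 3 colors are needed.
A valid assignment using 3 colors: V1=3, V2=1, V3=2, V4=3, V5=2, V6=1, V7=1, V8=2.
That is already a proper 3-coloring.

Yes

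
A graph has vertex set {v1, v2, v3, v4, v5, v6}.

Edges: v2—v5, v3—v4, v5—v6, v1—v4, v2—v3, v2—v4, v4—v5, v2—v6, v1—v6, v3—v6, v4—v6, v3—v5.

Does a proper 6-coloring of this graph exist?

The chromatic number is 5. v2, v3, v4, v5, v6 are mutually adjacent (a clique of size 5), so at least 5 colors are needed.
5 colors suffice: color red → {v6}; color blue → {v4}; color green → {v1, v5}; color yellow → {v2}; color purple → {v3}.
Since 6 ≥ 5, a proper 6-coloring certainly exists.

Yes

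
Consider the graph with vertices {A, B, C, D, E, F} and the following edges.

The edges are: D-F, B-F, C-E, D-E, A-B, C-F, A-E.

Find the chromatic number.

The cycle F-C-E-A-B-F has odd length 5, so it cannot be 2-colored; at least 3 colors are needed.
3 colors suffice: color 1 → {E, F}; color 2 → {B, C, D}; color 3 → {A}. Each edge has distinct colors on its endpoints.

3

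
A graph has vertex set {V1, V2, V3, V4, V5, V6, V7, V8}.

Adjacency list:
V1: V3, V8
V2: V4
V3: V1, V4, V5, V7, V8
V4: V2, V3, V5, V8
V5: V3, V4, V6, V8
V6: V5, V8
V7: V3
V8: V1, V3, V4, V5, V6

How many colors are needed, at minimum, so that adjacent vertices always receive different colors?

4

V3, V4, V5, V8 are pairwise adjacent (a clique of size 4), so at least 4 colors are needed.
4 colors suffice: V1=G, V2=R, V3=R, V4=G, V5=Y, V6=R, V7=B, V8=B. No two adjacent vertices share a color.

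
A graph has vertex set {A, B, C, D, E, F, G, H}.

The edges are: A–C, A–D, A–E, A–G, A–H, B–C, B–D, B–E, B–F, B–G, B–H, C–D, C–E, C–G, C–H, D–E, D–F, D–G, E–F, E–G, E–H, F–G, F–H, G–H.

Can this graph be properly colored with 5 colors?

Yes

The chromatic number is 5. B, D, E, F, G form a clique, so at least 5 colors are needed.
5 colors suffice: color 1 → {E}; color 2 → {G}; color 3 → {A, B}; color 4 → {D, H}; color 5 → {C, F}.
That is already a proper 5-coloring.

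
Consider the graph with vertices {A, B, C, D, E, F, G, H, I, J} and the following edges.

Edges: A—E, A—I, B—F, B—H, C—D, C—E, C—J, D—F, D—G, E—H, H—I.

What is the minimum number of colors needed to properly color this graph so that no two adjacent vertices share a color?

B and F are adjacent, so at least 2 colors are needed.
2 colors suffice: color 1 → {A, C, F, G, H}; color 2 → {B, D, E, I, J}. Every edge joins two different colors.

2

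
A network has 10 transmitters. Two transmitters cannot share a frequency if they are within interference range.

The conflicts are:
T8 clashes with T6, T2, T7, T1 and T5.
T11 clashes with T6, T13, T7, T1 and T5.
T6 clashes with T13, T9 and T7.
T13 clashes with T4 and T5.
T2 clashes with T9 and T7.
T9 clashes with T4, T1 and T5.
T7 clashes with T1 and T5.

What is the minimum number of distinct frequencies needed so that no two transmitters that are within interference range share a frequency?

T11, T7, T5 pairwise conflict, so at least 3 frequencies are needed.
3 frequencies suffice: frequency 1 → {T13, T9, T7}; frequency 2 → {T6, T2, T4, T1, T5}; frequency 3 → {T8, T11}. Every pair that conflicts lands in different frequencies.

3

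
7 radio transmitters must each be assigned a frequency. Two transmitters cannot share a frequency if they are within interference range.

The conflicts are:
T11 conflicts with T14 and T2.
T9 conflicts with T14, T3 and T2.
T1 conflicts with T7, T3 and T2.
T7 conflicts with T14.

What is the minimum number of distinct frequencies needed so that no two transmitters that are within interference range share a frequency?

3

The cycle T14-T9-T3-T1-T7-T14 has odd length 5, so it cannot be 2-colored; at least 3 frequencies are needed.
Using 3 frequencies: T11=1, T9=1, T1=1, T7=3, T14=2, T3=2, T2=2. Each listed conflict is separated.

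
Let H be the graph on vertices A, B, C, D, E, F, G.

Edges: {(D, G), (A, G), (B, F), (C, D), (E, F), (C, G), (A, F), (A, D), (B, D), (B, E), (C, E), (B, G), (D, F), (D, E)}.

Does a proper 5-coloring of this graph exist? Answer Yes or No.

Yes

The chromatic number is 4. B, D, E, F are pairwise adjacent (a clique of size 4), so at least 4 colors are needed.
4 colors suffice: color 1 → {D}; color 2 → {E, G}; color 3 → {A, B, C}; color 4 → {F}.
Since 5 ≥ 4, a proper 5-coloring certainly exists.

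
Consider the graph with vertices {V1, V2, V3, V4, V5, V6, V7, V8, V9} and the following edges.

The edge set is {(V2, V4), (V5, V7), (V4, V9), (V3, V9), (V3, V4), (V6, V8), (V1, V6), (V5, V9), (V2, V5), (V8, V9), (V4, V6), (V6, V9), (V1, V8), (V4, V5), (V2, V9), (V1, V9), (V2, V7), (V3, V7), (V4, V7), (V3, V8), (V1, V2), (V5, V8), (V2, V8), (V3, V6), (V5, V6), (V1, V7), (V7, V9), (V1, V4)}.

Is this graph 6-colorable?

The chromatic number is 5. V1, V2, V4, V7, V9 form a clique, so at least 5 colors are needed.
5 colors suffice: color red → {V9}; color blue → {V4, V8}; color green → {V1, V3, V5}; color yellow → {V2, V6}; color purple → {V7}.
Since 6 ≥ 5, a proper 6-coloring certainly exists.

Yes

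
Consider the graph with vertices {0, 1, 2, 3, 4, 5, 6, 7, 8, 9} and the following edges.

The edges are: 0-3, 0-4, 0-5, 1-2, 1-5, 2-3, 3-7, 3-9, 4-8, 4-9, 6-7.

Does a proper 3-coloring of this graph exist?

The chromatic number is 3. The cycle 5-1-2-3-0-5 has odd length 5, so it cannot be 2-colored; at least 3 colors are needed.
3 colors suffice: color a → {1, 3, 4, 6}; color b → {0, 2, 7, 8, 9}; color c → {5}.
That is already a proper 3-coloring.

Yes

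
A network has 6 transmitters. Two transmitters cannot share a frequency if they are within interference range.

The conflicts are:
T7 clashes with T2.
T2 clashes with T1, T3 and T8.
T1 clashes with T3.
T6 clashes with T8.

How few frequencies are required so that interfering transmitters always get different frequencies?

3

T2, T1, T3 are mutually in conflict, so at least 3 frequencies are needed.
Using 3 frequencies: T7=2, T2=1, T1=2, T6=1, T3=3, T8=2. Each listed conflict is separated.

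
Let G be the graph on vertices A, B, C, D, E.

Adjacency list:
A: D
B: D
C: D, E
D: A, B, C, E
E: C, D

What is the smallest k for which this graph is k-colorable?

C, D, E are mutually adjacent, so at least 3 colors are needed.
3 colors suffice: A=2, B=2, C=3, D=1, E=2. No two adjacent vertices share a color.

3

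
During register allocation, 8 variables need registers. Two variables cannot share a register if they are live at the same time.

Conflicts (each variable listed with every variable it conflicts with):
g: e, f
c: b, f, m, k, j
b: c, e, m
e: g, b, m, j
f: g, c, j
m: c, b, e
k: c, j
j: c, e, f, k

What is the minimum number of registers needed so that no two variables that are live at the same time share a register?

b, e, m are mutually in conflict, so at least 3 registers are needed.
3 registers suffice: register 1 → {c, e}; register 2 → {g, b, j}; register 3 → {f, m, k}. No two conflicting variables share a register.

3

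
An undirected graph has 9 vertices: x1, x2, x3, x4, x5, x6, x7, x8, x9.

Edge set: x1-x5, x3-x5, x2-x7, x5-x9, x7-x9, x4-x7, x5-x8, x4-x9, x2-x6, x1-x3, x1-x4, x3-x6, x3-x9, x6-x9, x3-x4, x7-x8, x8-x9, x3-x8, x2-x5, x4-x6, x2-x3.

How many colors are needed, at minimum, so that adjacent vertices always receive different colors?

x3, x4, x6, x9 are pairwise adjacent (a clique of size 4), so at least 4 colors are needed.
4 colors suffice: x1=2, x2=2, x3=1, x4=3, x5=3, x6=4, x7=1, x8=4, x9=2. No two adjacent vertices share a color.

4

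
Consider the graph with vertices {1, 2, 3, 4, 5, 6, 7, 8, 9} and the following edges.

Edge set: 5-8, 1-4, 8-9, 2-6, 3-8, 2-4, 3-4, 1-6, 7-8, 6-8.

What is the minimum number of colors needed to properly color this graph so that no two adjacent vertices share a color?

3

The cycle 3-4-1-6-8-3 has odd length 5, so it cannot be 2-colored; at least 3 colors are needed.
3 colors suffice: 1=c, 2=c, 3=b, 4=a, 5=b, 6=b, 7=b, 8=a, 9=b. Each edge has distinct colors on its endpoints.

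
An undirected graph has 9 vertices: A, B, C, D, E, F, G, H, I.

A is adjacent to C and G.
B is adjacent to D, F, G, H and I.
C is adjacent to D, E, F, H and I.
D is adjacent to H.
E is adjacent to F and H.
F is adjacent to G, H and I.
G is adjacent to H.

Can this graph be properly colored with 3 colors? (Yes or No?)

B, F, G, H are mutually adjacent (a clique of size 4), so at least 4 colors are needed.
So 3 colors are not enough.

No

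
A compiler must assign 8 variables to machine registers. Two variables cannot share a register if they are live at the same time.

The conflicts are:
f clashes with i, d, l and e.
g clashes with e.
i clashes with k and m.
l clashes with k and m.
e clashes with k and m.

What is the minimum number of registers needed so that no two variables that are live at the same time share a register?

i and k conflict, so at least 2 registers are needed.
2 registers suffice: register 1 → {f, g, k, m}; register 2 → {i, d, l, e}. No two conflicting variables share a register.

2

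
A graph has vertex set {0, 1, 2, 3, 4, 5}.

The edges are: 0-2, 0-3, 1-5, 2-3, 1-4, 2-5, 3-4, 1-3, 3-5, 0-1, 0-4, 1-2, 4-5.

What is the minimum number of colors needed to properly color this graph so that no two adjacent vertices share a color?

4

0, 1, 3, 4 are mutually adjacent (a clique of size 4), so at least 4 colors are needed.
4 colors suffice: color red → {3}; color blue → {1}; color green → {2, 4}; color yellow → {0, 5}. No two adjacent vertices share a color.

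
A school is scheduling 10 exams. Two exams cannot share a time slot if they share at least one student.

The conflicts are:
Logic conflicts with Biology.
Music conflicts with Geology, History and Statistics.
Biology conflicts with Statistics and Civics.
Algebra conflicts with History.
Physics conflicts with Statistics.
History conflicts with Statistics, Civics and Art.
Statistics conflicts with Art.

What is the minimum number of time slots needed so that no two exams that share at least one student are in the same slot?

3

History, Statistics, Art are mutually in conflict, so at least 3 time slots are needed.
3 time slots suffice: Logic=2, Music=3, Geology=1, Biology=1, Algebra=2, Physics=1, History=1, Statistics=2, Civics=2, Art=3. Every pair that conflicts lands in different time slots.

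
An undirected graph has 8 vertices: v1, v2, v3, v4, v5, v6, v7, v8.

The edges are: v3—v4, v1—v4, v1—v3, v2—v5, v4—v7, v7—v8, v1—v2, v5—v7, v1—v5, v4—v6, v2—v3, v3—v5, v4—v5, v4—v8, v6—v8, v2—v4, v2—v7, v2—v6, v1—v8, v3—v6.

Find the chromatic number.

v1, v2, v3, v4, v5 are pairwise adjacent (a clique of size 5), so at least 5 colors are needed.
5 colors suffice: color 1 → {v4}; color 2 → {v2, v8}; color 3 → {v1, v6, v7}; color 4 → {v5}; color 5 → {v3}. Every edge joins two different colors.

5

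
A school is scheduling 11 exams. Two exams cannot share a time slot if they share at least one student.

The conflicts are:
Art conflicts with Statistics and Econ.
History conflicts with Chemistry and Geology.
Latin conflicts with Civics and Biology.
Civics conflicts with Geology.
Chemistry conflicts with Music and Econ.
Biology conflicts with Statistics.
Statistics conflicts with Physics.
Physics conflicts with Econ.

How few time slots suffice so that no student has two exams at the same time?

The cycle Geology-History-Chemistry-Econ-Physics-Statistics-Biology-Latin-Civics-Geology has odd length 9, so it cannot be 2-colored; at least 3 time slots are needed.
Using 3 time slots: Art=3, History=2, Latin=1, Civics=2, Chemistry=1, Biology=2, Statistics=1, Music=2, Physics=3, Econ=2, Geology=1. No two conflicting exams share a time slot.

3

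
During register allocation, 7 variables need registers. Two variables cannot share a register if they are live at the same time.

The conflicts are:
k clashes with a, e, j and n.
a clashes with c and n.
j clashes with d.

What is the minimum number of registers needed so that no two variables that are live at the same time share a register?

k, a, n all conflict with each other, so at least 3 registers are needed.
3 registers suffice: k=1, a=2, e=2, j=2, c=1, d=1, n=3. Each listed conflict is separated.

3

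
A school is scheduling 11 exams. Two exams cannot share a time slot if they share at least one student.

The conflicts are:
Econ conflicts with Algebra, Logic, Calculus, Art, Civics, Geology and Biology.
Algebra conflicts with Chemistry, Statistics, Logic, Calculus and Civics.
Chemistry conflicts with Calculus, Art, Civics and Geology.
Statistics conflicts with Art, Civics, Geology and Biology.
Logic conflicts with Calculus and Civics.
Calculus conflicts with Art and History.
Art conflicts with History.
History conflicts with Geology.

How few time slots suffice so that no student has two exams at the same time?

Econ, Algebra, Logic, Civics are mutually in conflict, so at least 4 time slots are needed.
4 time slots suffice: time slot 1 → {Econ, Chemistry, Statistics, History}; time slot 2 → {Calculus, Civics, Geology, Biology}; time slot 3 → {Algebra, Art}; time slot 4 → {Logic}. Each listed conflict is separated.

4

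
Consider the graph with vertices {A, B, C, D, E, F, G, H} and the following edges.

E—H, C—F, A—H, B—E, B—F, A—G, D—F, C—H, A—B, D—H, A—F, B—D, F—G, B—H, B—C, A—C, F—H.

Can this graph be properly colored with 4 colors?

No

A, B, C, F, H form a clique, so at least 5 colors are needed.
So 4 colors are not enough.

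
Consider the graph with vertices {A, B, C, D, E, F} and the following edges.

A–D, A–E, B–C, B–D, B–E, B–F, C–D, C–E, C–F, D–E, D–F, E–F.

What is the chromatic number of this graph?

5

B, C, D, E, F form a clique, so at least 5 colors are needed.
A valid assignment using 5 colors: A=green, B=yellow, C=green, D=blue, E=red, F=purple. Each edge has distinct colors on its endpoints.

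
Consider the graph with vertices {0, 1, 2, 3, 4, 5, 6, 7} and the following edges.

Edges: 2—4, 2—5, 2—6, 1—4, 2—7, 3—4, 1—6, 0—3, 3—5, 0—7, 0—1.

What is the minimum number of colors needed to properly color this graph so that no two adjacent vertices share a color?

The cycle 2-4-3-0-7-2 has odd length 5, so it cannot be 2-colored; at least 3 colors are needed.
3 colors suffice: 0=blue, 1=red, 2=red, 3=red, 4=blue, 5=blue, 6=blue, 7=green. Every edge joins two different colors.

3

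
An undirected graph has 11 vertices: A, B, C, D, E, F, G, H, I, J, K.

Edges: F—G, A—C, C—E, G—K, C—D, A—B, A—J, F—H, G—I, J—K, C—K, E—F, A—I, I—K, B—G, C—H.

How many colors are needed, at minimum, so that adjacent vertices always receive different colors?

G, I, K form a triangle, so at least 3 colors are needed.
One proper 3-coloring: A=2, B=3, C=1, D=2, E=3, F=2, G=1, H=3, I=3, J=1, K=2. Each edge has distinct colors on its endpoints.

3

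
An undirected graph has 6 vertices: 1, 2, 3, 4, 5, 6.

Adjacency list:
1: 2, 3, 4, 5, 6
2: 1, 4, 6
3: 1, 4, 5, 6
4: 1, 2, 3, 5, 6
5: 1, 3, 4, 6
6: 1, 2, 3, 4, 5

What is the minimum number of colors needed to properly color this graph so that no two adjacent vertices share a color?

5

1, 3, 4, 5, 6 are pairwise adjacent (a clique of size 5), so at least 5 colors are needed.
5 colors suffice: color red → {4}; color blue → {1}; color green → {6}; color yellow → {2, 3}; color purple → {5}. Every edge joins two different colors.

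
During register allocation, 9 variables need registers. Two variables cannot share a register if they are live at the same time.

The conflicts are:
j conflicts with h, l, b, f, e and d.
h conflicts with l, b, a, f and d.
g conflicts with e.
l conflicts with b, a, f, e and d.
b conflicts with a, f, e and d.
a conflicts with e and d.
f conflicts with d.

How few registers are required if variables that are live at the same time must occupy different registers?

j, h, l, b, f, d pairwise conflict, so at least 6 registers are needed.
6 registers suffice: register 1 → {g, l}; register 2 → {b}; register 3 → {j, a}; register 4 → {e, d}; register 5 → {h}; register 6 → {f}. Each listed conflict is separated.

6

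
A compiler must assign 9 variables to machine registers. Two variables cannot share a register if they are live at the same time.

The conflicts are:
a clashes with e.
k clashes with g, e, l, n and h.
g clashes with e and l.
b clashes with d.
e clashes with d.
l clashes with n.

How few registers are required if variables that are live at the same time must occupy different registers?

3

k, l, n are mutually in conflict, so at least 3 registers are needed.
3 registers suffice: register 1 → {a, k, d}; register 2 → {b, e, l, h}; register 3 → {g, n}. Every pair that conflicts lands in different registers.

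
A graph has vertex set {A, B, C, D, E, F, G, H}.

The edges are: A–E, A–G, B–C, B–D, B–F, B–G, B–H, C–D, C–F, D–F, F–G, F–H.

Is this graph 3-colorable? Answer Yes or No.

No

B, C, D, F are mutually adjacent (a clique of size 4), so at least 4 colors are needed.
So 3 colors are not enough.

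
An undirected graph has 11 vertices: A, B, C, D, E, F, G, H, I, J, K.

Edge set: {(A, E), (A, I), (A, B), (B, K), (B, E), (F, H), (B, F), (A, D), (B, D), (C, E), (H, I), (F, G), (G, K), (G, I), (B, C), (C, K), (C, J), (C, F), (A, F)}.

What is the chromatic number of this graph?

A, B, F are mutually adjacent, so at least 3 colors are needed.
A valid assignment using 3 colors: A=2, B=1, C=2, D=3, E=3, F=3, G=1, H=1, I=3, J=1, K=3. No two adjacent vertices share a color.

3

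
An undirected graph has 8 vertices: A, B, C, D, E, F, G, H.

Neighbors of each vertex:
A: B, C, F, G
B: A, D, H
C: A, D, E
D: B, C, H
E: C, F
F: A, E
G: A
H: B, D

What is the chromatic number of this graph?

B, D, H form a triangle, so at least 3 colors are needed.
3 colors suffice: A=1, B=2, C=2, D=1, E=1, F=2, G=2, H=3. No two adjacent vertices share a color.

3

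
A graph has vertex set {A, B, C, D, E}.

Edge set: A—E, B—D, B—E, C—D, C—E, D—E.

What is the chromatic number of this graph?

3

C, D, E are pairwise adjacent, so at least 3 colors are needed.
3 colors suffice: A=blue, B=green, C=green, D=blue, E=red. Each edge has distinct colors on its endpoints.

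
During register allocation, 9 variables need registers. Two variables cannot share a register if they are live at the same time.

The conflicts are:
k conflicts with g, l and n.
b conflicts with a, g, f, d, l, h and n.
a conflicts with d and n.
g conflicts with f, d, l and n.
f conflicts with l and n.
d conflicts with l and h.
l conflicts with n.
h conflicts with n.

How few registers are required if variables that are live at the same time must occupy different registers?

b, g, f, l, n are mutually in conflict, so at least 5 registers are needed.
5 registers suffice: k=2, b=2, a=3, g=4, f=5, d=1, l=3, h=3, n=1. Each listed conflict is separated.

5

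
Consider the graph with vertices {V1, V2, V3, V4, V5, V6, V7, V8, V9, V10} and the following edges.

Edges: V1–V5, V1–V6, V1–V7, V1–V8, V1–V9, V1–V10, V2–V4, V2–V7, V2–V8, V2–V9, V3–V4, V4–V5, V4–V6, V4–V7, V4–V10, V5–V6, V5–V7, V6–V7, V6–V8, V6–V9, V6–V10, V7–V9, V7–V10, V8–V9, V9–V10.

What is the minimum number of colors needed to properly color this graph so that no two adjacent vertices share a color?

V1, V6, V7, V9, V10 form a clique, so at least 5 colors are needed.
5 colors suffice: V1=3, V2=1, V3=1, V4=3, V5=4, V6=1, V7=2, V8=2, V9=4, V10=5. Every edge joins two different colors.

5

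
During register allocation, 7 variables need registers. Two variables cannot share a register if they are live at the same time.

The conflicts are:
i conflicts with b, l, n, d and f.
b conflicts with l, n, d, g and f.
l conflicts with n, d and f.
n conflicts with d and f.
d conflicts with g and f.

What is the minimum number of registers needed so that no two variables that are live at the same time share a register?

i, b, l, n, d, f are mutually in conflict, so at least 6 registers are needed.
6 registers suffice: register 1 → {b}; register 2 → {d}; register 3 → {g, f}; register 4 → {i}; register 5 → {l}; register 6 → {n}. Each listed conflict is separated.

6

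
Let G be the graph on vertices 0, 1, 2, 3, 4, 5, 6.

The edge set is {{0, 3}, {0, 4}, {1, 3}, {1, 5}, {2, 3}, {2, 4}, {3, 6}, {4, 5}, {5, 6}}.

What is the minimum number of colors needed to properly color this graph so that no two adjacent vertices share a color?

The cycle 4-5-1-3-2-4 has odd length 5, so it cannot be 2-colored; at least 3 colors are needed.
A valid assignment using 3 colors: 0=c, 1=b, 2=c, 3=a, 4=b, 5=a, 6=b. No two adjacent vertices share a color.

3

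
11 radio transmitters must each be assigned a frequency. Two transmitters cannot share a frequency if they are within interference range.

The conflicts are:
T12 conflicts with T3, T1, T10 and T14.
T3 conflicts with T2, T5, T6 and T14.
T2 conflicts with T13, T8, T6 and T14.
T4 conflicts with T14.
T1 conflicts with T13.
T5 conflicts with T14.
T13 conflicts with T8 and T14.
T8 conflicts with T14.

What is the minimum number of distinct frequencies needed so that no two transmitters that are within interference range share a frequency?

T2, T13, T8, T14 pairwise conflict, so at least 4 frequencies are needed.
Using 4 frequencies: T12=3, T3=2, T2=3, T4=2, T1=1, T5=3, T13=2, T10=1, T8=4, T6=1, T14=1. No two conflicting transmitters share a frequency.

4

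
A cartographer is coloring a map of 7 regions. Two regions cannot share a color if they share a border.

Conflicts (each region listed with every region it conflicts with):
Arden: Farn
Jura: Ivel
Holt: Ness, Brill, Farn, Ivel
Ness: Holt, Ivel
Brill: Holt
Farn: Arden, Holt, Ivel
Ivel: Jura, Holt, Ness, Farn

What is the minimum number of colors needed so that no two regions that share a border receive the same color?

Holt, Farn, Ivel are mutually in conflict, so at least 3 colors are needed.
3 colors suffice: color 1 → {Arden, Jura, Holt}; color 2 → {Brill, Ivel}; color 3 → {Ness, Farn}. Each listed conflict is separated.

3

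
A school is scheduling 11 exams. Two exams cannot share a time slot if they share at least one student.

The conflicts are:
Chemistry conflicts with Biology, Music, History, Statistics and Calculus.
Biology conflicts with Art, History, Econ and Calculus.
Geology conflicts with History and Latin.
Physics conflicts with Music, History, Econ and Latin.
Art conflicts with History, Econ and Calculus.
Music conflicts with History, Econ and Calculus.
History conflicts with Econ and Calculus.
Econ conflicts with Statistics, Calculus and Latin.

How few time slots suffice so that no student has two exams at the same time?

5

Biology, Art, History, Econ, Calculus all conflict with each other, so at least 5 time slots are needed.
5 time slots suffice: Chemistry=2, Biology=4, Geology=2, Physics=3, Art=5, Music=4, History=1, Econ=2, Statistics=1, Calculus=3, Latin=1. No two conflicting exams share a time slot.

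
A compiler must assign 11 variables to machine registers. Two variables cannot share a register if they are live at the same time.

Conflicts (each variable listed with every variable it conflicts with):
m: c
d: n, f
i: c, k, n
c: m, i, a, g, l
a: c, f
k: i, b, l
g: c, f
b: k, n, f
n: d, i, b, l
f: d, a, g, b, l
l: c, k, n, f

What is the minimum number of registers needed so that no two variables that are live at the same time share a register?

2

d and n conflict, so at least 2 registers are needed.
2 registers suffice: register 1 → {c, k, n, f}; register 2 → {m, d, i, a, g, b, l}. No two conflicting variables share a register.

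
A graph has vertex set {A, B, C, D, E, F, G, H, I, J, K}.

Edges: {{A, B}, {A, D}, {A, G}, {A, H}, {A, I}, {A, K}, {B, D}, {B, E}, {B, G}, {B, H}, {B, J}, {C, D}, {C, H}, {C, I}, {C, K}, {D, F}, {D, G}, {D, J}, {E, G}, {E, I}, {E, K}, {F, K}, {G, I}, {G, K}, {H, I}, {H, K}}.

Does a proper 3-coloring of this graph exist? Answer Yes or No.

No

A, B, D, G are mutually adjacent (a clique of size 4), so at least 4 colors are needed.
So 3 colors are not enough.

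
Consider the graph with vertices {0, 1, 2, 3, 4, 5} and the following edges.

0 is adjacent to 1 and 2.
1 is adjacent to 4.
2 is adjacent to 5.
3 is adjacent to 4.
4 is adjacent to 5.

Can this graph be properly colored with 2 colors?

The cycle 1-0-2-5-4-1 has odd length 5, so it cannot be 2-colored; at least 3 colors are needed.
So 2 colors are not enough.

No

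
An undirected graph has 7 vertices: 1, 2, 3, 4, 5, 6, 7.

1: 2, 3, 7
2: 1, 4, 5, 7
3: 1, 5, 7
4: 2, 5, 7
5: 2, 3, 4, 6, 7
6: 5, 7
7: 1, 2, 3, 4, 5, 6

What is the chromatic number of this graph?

4

2, 4, 5, 7 are mutually adjacent (a clique of size 4), so at least 4 colors are needed.
4 colors suffice: color red → {7}; color blue → {1, 5}; color green → {2, 3, 6}; color yellow → {4}. Each edge has distinct colors on its endpoints.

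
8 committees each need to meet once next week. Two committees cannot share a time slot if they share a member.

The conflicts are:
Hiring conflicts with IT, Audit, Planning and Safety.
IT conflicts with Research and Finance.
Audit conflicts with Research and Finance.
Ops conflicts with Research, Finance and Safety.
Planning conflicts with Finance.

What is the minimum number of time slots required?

3

The cycle Finance-Planning-Hiring-Safety-Ops-Finance has odd length 5, so it cannot be 2-colored; at least 3 time slots are needed.
Using 3 time slots: Hiring=1, IT=2, Audit=2, Ops=2, Planning=2, Research=1, Finance=1, Safety=3. Each listed conflict is separated.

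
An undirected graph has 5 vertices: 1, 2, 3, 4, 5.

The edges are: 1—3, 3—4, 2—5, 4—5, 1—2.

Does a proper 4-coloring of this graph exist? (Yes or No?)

Yes

The chromatic number is 3. The cycle 3-1-2-5-4-3 has odd length 5, so it cannot be 2-colored; at least 3 colors are needed.
One proper 3-coloring: 1=blue, 2=red, 3=green, 4=red, 5=blue.
Since 4 ≥ 3, a proper 4-coloring certainly exists.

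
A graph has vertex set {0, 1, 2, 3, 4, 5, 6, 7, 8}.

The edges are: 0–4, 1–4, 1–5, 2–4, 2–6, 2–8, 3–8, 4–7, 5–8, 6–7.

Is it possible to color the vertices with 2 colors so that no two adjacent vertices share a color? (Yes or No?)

No

The cycle 8-2-4-1-5-8 has odd length 5, so it cannot be 2-colored; at least 3 colors are needed.
So 2 colors are not enough.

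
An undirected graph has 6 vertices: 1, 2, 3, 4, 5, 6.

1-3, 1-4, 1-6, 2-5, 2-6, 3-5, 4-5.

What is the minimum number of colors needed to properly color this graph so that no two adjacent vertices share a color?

3

The cycle 4-1-6-2-5-4 has odd length 5, so it cannot be 2-colored; at least 3 colors are needed.
3 colors suffice: color a → {1, 5}; color b → {3, 4, 6}; color c → {2}. Each edge has distinct colors on its endpoints.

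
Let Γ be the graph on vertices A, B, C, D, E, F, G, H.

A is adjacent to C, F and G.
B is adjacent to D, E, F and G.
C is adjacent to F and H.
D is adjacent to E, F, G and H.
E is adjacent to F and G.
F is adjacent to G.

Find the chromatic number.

B, D, E, F, G are pairwise adjacent (a clique of size 5), so at least 5 colors are needed.
5 colors suffice: color 1 → {F, H}; color 2 → {A, D}; color 3 → {C, G}; color 4 → {E}; color 5 → {B}. Every edge joins two different colors.

5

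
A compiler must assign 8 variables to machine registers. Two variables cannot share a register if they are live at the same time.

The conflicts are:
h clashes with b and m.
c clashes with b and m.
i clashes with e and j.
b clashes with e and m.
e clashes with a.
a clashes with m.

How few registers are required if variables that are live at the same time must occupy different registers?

c, b, m are mutually in conflict, so at least 3 registers are needed.
3 registers suffice: register 1 → {i, b, a}; register 2 → {e, j, m}; register 3 → {h, c}. No two conflicting variables share a register.

3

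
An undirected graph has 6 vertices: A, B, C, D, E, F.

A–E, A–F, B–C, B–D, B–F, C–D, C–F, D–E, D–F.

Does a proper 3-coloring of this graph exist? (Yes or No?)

No

B, C, D, F are mutually adjacent (a clique of size 4), so at least 4 colors are needed.
So 3 colors are not enough.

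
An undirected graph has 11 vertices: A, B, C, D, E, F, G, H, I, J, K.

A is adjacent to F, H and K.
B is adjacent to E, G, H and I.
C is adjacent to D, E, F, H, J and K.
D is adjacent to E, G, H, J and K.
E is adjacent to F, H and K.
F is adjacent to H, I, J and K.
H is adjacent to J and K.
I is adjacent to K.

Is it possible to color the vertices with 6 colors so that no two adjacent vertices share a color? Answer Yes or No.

Yes

The chromatic number is 5. C, E, F, H, K are mutually adjacent (a clique of size 5), so at least 5 colors are needed.
One proper 5-coloring: A=4, B=2, C=4, D=3, E=5, F=3, G=1, H=1, I=1, J=2, K=2.
Since 6 ≥ 5, a proper 6-coloring certainly exists.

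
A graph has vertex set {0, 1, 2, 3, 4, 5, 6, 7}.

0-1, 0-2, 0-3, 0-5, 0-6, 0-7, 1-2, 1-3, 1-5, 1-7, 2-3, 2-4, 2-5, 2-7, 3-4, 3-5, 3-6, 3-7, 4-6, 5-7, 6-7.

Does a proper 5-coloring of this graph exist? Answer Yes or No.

No

0, 1, 2, 3, 5, 7 are mutually adjacent (a clique of size 6), so at least 6 colors are needed.
So 5 colors are not enough.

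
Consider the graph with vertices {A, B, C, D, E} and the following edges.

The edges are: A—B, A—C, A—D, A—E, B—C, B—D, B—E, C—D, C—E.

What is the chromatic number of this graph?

4

A, B, C, E form a clique, so at least 4 colors are needed.
4 colors suffice: color 1 → {B}; color 2 → {C}; color 3 → {A}; color 4 → {D, E}. Each edge has distinct colors on its endpoints.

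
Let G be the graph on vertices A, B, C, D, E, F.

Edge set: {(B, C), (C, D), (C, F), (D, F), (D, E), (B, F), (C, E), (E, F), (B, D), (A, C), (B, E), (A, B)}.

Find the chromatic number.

5

B, C, D, E, F are pairwise adjacent (a clique of size 5), so at least 5 colors are needed.
5 colors suffice: color red → {C}; color blue → {B}; color green → {A, D}; color yellow → {F}; color purple → {E}. No two adjacent vertices share a color.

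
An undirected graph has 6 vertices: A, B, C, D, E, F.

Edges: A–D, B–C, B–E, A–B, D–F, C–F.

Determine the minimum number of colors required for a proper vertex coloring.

3

The cycle C-F-D-A-B-C has odd length 5, so it cannot be 2-colored; at least 3 colors are needed.
One proper 3-coloring: A=2, B=1, C=3, D=1, E=2, F=2. Each edge has distinct colors on its endpoints.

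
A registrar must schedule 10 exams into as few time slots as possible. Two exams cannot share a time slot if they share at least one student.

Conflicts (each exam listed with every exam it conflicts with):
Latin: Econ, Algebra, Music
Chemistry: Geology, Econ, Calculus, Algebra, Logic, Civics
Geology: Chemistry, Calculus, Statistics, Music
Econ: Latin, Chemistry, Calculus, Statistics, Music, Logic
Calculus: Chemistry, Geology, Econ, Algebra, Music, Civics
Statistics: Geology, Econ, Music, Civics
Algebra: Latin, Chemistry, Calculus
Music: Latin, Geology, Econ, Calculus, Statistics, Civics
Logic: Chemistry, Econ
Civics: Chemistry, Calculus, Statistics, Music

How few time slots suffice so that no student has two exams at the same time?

3

Chemistry, Econ, Calculus are mutually in conflict, so at least 3 time slots are needed.
3 time slots suffice: time slot 1 → {Latin, Calculus, Statistics, Logic}; time slot 2 → {Geology, Econ, Algebra, Civics}; time slot 3 → {Chemistry, Music}. Every pair that conflicts lands in different time slots.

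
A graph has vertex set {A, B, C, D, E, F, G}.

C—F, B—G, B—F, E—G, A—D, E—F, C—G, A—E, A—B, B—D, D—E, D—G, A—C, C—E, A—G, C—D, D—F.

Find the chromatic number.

5

A, C, D, E, G are mutually adjacent (a clique of size 5), so at least 5 colors are needed.
One proper 5-coloring: A=5, B=2, C=3, D=1, E=2, F=4, G=4. No two adjacent vertices share a color.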